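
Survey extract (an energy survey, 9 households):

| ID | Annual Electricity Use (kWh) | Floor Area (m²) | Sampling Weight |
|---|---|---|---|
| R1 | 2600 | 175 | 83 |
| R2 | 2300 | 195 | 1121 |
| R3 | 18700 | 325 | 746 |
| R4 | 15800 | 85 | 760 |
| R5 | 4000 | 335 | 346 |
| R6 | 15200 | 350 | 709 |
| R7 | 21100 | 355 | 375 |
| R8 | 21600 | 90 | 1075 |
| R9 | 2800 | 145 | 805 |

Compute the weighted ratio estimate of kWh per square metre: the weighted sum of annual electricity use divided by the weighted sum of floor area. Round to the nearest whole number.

59

Σ wᵢ·y = 2600×83 + 2300×1121 + 18700×746 + 15800×760 + 4000×346 + 15200×709 + 21100×375 + 21600×1075 + 2800×805
  = 215800 + 2578300 + 13950200 + 12008000 + 1384000 + 10776800 + 7912500 + 23220000 + 2254000 = 74299600
Σ wᵢ·x = 175×83 + 195×1121 + 325×746 + 85×760 + 335×346 + 350×709 + 355×375 + 90×1075 + 145×805
  = 14525 + 218595 + 242450 + 64600 + 115910 + 248150 + 133125 + 96750 + 116725 = 1250830
Ratio = 74299600 / 1250830 = 59.400238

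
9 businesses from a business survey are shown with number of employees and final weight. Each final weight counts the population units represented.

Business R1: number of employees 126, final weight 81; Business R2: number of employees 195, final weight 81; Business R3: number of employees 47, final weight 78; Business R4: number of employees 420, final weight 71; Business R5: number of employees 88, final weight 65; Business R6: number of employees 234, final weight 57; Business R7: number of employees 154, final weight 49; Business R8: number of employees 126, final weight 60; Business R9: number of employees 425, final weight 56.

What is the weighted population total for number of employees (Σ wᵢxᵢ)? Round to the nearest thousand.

117000

Weighted total = 117451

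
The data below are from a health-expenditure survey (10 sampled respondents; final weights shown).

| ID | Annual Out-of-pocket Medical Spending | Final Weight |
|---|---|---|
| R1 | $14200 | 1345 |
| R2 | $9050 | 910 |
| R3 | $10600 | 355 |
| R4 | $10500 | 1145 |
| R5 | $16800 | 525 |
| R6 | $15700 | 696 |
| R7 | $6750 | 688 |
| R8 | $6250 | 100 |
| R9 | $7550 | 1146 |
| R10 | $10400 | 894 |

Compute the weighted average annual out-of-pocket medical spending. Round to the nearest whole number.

11031

Weighted sum = 14200×1345 + 9050×910 + 10600×355 + 10500×1145 + 16800×525 + 15700×696 + 6750×688 + 6250×100 + 7550×1146 + 10400×894
  = 19099000 + 8235500 + 3763000 + 12022500 + 8820000 + 10927200 + 4644000 + 625000 + 8652300 + 9297600 = 86086100
Sum of weights = 1345 + 910 + 355 + 1145 + 525 + 696 + 688 + 100 + 1146 + 894 = 7804
Weighted mean = 86086100 / 7804 = 11031.023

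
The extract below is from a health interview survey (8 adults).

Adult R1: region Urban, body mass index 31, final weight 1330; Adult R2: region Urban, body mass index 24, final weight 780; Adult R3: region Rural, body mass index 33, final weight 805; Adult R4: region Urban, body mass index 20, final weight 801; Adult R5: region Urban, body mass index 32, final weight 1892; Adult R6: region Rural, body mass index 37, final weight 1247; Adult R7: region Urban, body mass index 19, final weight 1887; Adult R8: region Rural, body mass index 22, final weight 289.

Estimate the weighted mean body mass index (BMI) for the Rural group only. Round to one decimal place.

Rural rows: R3, R6, R8
Weighted sum = 33×805 + 37×1247 + 22×289
  = 26565 + 46139 + 6358 = 79062
Sum of weights = 805 + 1247 + 289 = 2341
Weighted mean = 79062 / 2341 = 33.772747

33.8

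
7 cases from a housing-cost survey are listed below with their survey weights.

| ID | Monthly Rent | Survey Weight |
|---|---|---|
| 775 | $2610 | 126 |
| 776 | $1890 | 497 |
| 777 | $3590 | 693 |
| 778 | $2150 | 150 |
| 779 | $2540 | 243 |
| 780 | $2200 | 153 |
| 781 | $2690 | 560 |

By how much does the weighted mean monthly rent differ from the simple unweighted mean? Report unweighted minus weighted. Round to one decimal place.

Unweighted sum = 2610 + 1890 + 3590 + 2150 + 2540 + 2200 + 2690 = 17670
Unweighted mean = 17670 / 7 = 2524.2857
Weighted sum = 2610×126 + 1890×497 + 3590×693 + 2150×150 + 2540×243 + 2200×153 + 2690×560
  = 6538780
Sum of weights = 126 + 497 + 693 + 150 + 243 + 153 + 560 = 2422
Weighted mean = 6538780 / 2422 = 2699.744
Difference (unweighted minus weighted) = -175.4583

-175.5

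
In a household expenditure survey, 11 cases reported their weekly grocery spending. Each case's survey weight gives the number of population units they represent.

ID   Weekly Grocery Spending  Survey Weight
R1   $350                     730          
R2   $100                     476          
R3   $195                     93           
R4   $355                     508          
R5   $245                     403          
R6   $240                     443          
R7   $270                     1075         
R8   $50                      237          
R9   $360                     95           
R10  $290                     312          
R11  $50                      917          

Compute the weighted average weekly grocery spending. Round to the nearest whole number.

223

Weighted sum = 350×730 + 100×476 + 195×93 + 355×508 + 245×403 + 240×443 + 270×1075 + 50×237 + 360×95 + 290×312 + 50×917
  = 1179260
Sum of weights = 730 + 476 + 93 + 508 + 403 + 443 + 1075 + 237 + 95 + 312 + 917 = 5289
Weighted mean = 1179260 / 5289 = 222.96464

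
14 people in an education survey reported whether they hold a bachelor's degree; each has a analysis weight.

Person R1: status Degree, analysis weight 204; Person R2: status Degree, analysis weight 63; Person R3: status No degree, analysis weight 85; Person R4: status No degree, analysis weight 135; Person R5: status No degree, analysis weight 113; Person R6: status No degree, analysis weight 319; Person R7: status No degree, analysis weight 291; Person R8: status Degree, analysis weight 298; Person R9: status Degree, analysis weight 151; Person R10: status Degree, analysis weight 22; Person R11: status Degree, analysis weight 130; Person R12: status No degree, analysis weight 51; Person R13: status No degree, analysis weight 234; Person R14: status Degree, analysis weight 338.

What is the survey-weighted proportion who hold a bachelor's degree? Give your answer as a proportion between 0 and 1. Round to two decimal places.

Sum of weights for 'Degree' = 204 + 63 + 298 + 151 + 22 + 130 + 338 = 1206
Total weight = 2434
Weighted proportion = 1206 / 2434 = 0.49548069

0.50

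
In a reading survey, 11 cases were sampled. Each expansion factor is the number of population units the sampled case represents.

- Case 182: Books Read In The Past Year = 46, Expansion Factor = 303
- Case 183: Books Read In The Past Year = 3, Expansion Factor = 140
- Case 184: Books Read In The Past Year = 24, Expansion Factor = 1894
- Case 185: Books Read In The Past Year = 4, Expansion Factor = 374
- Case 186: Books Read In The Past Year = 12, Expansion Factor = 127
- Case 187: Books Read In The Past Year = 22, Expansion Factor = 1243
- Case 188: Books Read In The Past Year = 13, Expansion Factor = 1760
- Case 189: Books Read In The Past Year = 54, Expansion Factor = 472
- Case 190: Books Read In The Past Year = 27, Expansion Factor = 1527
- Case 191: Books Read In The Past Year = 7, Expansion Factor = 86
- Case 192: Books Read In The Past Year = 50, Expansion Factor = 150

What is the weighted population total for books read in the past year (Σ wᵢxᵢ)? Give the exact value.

187879

Weighted total = 46×303 + 3×140 + 24×1894 + 4×374 + 12×127 + 22×1243 + 13×1760 + 54×472 + 27×1527 + 7×86 + 50×150
  = 187879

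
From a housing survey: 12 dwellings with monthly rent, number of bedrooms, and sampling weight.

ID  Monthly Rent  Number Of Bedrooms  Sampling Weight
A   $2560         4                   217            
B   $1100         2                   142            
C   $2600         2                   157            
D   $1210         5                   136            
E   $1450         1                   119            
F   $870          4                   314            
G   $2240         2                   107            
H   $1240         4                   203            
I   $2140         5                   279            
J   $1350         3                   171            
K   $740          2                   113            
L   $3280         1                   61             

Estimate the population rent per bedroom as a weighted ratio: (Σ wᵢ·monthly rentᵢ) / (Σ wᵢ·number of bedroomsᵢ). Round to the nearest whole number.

Σ wᵢ·y = 2560×217 + 1100×142 + 2600×157 + 1210×136 + 1450×119 + 870×314 + 2240×107 + 1240×203 + 2140×279 + 1350×171 + 740×113 + 3280×61
  = 555520 + 156200 + 408200 + 164560 + 172550 + 273180 + 239680 + 251720 + 597060 + 230850 + 83620 + 200080 = 3333220
Σ wᵢ·x = 4×217 + 2×142 + 2×157 + 5×136 + 1×119 + 4×314 + 2×107 + 4×203 + 5×279 + 3×171 + 2×113 + 1×61
  = 868 + 284 + 314 + 680 + 119 + 1256 + 214 + 812 + 1395 + 513 + 226 + 61 = 6742
Ratio = 3333220 / 6742 = 494.39632

494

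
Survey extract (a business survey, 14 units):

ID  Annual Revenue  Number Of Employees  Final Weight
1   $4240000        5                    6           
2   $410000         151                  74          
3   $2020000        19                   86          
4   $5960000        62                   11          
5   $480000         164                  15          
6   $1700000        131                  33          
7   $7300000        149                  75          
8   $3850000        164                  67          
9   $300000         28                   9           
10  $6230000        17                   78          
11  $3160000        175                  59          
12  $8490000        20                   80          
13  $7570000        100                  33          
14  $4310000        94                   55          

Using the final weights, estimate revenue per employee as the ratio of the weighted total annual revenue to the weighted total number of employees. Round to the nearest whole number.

Σ wᵢ·y = 3004950000
Σ wᵢ·x = 64439
Ratio = 3004950000 / 64439 = 46632.474

46632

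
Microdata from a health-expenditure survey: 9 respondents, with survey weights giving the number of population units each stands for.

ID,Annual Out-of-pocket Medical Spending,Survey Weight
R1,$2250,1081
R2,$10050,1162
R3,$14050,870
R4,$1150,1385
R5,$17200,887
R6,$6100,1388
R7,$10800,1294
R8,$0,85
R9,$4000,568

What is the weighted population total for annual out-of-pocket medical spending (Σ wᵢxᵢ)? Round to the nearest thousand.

67897000

Weighted total = 2250×1081 + 10050×1162 + 14050×870 + 1150×1385 + 17200×887 + 6100×1388 + 10800×1294 + 0×85 + 4000×568
  = 2432250 + 11678100 + 12223500 + 1592750 + 15256400 + 8466800 + 13975200 + 0 + 2272000 = 67897000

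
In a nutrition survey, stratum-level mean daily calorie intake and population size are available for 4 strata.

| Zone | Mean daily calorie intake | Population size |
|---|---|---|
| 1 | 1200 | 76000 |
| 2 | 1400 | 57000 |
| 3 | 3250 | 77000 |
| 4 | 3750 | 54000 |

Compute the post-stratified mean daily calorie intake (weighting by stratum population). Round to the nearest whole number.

Σ Nₕ·x̄ₕ = 1200×76000 + 1400×57000 + 3250×77000 + 3750×54000
  = 623750000
Σ Nₕ = 76000 + 57000 + 77000 + 54000 = 264000
Overall mean = 623750000 / 264000 = 2362.6894

2363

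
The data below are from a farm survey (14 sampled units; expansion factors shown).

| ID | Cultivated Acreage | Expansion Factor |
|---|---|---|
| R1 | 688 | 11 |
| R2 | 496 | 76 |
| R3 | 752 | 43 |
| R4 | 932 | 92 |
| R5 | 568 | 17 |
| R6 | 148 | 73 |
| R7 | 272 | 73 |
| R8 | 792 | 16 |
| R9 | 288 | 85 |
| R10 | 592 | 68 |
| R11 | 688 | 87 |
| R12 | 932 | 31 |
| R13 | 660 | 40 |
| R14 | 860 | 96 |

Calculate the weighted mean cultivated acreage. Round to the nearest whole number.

Weighted sum = 478776
Sum of weights = 808
Weighted mean = 478776 / 808 = 592.54455

593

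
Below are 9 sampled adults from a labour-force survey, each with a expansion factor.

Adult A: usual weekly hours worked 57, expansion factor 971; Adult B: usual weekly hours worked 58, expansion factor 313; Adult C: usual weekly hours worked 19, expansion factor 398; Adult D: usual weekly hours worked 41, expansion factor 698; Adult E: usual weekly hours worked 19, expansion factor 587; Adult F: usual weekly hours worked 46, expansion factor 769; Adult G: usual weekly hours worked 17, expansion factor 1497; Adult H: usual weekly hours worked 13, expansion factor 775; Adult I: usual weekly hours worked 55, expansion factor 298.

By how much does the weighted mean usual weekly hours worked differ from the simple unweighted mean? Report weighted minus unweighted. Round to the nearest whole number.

-3

Unweighted sum = 325
Unweighted mean = 325 / 9 = 36.111111
Weighted sum = 57×971 + 58×313 + 19×398 + 41×698 + 19×587 + 46×769 + 17×1497 + 13×775 + 55×298
  = 55347 + 18154 + 7562 + 28618 + 11153 + 35374 + 25449 + 10075 + 16390 = 208122
Sum of weights = 971 + 313 + 398 + 698 + 587 + 769 + 1497 + 775 + 298 = 6306
Weighted mean = 208122 / 6306 = 33.003806
Difference (weighted minus unweighted) = -3.1073052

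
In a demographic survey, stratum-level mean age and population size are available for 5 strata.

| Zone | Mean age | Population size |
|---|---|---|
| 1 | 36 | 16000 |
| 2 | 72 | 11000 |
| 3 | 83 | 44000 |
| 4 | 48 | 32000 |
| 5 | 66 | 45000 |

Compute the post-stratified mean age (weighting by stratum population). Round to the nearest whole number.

Σ Nₕ·x̄ₕ = 36×16000 + 72×11000 + 83×44000 + 48×32000 + 66×45000
  = 576000 + 792000 + 3652000 + 1536000 + 2970000 = 9526000
Σ Nₕ = 16000 + 11000 + 44000 + 32000 + 45000 = 148000
Overall mean = 9526000 / 148000 = 64.364865

64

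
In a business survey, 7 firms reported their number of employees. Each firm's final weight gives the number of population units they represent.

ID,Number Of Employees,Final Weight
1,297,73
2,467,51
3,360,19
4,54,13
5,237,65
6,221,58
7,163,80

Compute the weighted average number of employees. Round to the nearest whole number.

Weighted sum = 297×73 + 467×51 + 360×19 + 54×13 + 237×65 + 221×58 + 163×80
  = 94303
Sum of weights = 359
Weighted mean = 94303 / 359 = 262.68245

263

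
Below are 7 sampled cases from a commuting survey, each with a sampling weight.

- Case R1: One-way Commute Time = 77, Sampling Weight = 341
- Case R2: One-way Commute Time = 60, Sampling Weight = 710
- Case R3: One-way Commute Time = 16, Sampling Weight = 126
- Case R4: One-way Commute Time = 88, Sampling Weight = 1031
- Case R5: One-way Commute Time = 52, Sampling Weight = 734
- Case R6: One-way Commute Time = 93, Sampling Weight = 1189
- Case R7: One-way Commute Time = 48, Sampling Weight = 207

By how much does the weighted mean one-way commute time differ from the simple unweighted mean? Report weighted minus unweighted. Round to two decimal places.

Unweighted sum = 77 + 60 + 16 + 88 + 52 + 93 + 48 = 434
Unweighted mean = 434 / 7 = 62
Weighted sum = 77×341 + 60×710 + 16×126 + 88×1031 + 52×734 + 93×1189 + 48×207
  = 26257 + 42600 + 2016 + 90728 + 38168 + 110577 + 9936 = 320282
Sum of weights = 341 + 710 + 126 + 1031 + 734 + 1189 + 207 = 4338
Weighted mean = 320282 / 4338 = 73.83172
Difference (weighted minus unweighted) = 11.83172

11.83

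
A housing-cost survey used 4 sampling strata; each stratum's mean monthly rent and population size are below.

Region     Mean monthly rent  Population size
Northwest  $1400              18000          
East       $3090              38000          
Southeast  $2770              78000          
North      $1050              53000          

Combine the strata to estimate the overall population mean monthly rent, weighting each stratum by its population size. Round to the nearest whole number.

2216

Σ Nₕ·x̄ₕ = 1400×18000 + 3090×38000 + 2770×78000 + 1050×53000
  = 25200000 + 117420000 + 216060000 + 55650000 = 414330000
Σ Nₕ = 18000 + 38000 + 78000 + 53000 = 187000
Overall mean = 414330000 / 187000 = 2215.6684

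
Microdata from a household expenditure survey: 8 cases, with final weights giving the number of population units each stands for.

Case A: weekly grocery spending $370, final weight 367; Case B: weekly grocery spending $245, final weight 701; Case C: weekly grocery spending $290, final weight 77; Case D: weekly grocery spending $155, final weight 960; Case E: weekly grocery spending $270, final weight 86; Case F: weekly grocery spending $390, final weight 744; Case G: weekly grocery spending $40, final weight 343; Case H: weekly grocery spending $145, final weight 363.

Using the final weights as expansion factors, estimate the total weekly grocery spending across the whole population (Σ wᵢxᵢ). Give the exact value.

Weighted total = 370×367 + 245×701 + 290×77 + 155×960 + 270×86 + 390×744 + 40×343 + 145×363
  = 135790 + 171745 + 22330 + 148800 + 23220 + 290160 + 13720 + 52635 = 858400

858400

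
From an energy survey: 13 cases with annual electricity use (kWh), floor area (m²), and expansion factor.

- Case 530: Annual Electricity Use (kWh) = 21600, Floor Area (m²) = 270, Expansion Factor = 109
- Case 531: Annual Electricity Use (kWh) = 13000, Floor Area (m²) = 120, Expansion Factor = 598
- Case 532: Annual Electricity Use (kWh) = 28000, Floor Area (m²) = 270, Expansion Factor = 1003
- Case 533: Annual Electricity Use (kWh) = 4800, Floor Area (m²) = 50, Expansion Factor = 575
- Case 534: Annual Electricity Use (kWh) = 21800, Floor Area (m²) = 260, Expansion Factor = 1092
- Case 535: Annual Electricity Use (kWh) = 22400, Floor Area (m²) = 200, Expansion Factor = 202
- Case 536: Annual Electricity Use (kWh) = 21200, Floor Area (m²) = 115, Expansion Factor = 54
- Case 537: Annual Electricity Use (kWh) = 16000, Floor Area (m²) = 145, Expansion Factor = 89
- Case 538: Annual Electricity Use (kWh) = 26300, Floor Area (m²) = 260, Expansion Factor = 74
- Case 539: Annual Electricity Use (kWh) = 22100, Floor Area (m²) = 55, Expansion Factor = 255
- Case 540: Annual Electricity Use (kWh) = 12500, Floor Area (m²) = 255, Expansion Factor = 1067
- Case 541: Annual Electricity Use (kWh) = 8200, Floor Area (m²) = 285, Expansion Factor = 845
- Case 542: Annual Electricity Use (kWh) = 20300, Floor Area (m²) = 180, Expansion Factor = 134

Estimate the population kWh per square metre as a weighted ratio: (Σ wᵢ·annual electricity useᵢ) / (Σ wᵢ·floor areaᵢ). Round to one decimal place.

77.9

Σ wᵢ·y = 102440000
Σ wᵢ·x = 1314480
Ratio = 102440000 / 1314480 = 77.931958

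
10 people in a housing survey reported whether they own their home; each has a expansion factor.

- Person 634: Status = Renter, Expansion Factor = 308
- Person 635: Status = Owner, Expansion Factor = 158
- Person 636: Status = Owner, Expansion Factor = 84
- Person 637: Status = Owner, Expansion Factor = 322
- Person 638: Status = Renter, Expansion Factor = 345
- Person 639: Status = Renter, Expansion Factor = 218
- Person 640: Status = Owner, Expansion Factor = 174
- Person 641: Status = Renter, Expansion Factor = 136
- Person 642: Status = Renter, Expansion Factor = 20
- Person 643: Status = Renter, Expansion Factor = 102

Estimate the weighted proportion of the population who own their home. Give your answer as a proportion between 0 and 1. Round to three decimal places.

Sum of weights for 'Owner' = 158 + 84 + 322 + 174 = 738
Total weight = 308 + 158 + 84 + 322 + 345 + 218 + 174 + 136 + 20 + 102 = 1867
Weighted proportion = 738 / 1867 = 0.39528656

0.395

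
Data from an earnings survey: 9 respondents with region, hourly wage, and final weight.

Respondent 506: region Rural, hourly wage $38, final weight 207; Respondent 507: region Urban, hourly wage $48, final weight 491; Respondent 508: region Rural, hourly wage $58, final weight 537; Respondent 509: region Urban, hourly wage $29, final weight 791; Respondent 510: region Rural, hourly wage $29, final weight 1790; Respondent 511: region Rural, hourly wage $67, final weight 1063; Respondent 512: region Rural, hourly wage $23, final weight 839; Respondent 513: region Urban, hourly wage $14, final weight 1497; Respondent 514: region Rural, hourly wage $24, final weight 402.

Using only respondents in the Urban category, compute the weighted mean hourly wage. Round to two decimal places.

24.28

Urban rows: 507, 509, 513
Weighted sum = 48×491 + 29×791 + 14×1497
  = 67465
Sum of weights = 491 + 791 + 1497 = 2779
Weighted mean = 67465 / 2779 = 24.276718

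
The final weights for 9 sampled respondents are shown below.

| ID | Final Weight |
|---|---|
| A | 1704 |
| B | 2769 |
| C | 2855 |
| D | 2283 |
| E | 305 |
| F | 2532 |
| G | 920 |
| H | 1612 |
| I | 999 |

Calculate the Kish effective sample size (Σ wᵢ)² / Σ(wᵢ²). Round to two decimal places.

7.32

Σ wᵢ = 1704 + 2769 + 2855 + 2283 + 305 + 2532 + 920 + 1612 + 999 = 15979
Σ wᵢ² = 2903616 + 7667361 + 8151025 + 5212089 + 93025 + 6411024 + 846400 + 2598544 + 998001 = 34881085
n_eff = 15979² / 34881085 = 255328441 / 34881085 = 7.3199684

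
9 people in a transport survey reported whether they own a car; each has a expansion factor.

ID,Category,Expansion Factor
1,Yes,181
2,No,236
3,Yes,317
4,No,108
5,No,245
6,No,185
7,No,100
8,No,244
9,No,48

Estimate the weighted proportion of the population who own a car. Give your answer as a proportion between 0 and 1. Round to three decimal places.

0.299

Sum of weights for 'Yes' = 181 + 317 = 498
Total weight = 181 + 236 + 317 + 108 + 245 + 185 + 100 + 244 + 48 = 1664
Weighted proportion = 498 / 1664 = 0.29927885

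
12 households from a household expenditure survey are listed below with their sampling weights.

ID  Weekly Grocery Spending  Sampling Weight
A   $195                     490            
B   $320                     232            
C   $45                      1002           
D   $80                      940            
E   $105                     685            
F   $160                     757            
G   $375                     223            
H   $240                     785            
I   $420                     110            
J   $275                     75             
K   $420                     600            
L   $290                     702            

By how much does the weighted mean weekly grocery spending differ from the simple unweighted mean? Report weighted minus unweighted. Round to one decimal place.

Unweighted sum = 195 + 320 + 45 + 80 + 105 + 160 + 375 + 240 + 420 + 275 + 420 + 290 = 2925
Unweighted mean = 2925 / 12 = 243.75
Weighted sum = 195×490 + 320×232 + 45×1002 + 80×940 + 105×685 + 160×757 + 375×223 + 240×785 + 420×110 + 275×75 + 420×600 + 290×702
  = 95550 + 74240 + 45090 + 75200 + 71925 + 121120 + 83625 + 188400 + 46200 + 20625 + 252000 + 203580 = 1277555
Sum of weights = 490 + 232 + 1002 + 940 + 685 + 757 + 223 + 785 + 110 + 75 + 600 + 702 = 6601
Weighted mean = 1277555 / 6601 = 193.53962
Difference (weighted minus unweighted) = -50.210385

-50.2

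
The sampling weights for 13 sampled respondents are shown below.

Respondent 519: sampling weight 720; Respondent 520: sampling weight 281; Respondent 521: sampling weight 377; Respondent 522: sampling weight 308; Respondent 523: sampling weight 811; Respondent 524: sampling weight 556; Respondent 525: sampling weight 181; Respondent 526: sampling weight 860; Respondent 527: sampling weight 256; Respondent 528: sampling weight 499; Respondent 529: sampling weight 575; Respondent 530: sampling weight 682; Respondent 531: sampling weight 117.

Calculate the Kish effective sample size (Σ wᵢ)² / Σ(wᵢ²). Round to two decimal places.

10.47

Σ wᵢ = 6223
Σ wᵢ² = 3697547
n_eff = 6223² / 3697547 = 38725729 / 3697547 = 10.473357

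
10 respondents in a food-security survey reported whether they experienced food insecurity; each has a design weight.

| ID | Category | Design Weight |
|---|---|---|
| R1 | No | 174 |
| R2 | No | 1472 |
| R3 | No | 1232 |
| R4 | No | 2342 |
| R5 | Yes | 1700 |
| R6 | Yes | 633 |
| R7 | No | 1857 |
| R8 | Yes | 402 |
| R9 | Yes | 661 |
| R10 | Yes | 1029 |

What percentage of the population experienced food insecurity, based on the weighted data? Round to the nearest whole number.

Sum of weights for 'Yes' = 1700 + 633 + 402 + 661 + 1029 = 4425
Total weight = 11502
Weighted proportion = 4425 / 11502 = 0.3847157 → 38.47157%

38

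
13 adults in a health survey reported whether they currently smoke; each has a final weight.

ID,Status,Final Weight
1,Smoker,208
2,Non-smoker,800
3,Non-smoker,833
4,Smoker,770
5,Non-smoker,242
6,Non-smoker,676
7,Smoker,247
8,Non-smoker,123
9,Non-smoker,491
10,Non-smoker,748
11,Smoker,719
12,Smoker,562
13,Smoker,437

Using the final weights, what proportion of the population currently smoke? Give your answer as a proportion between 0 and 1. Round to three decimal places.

Sum of weights for 'Smoker' = 208 + 770 + 247 + 719 + 562 + 437 = 2943
Total weight = 6856
Weighted proportion = 2943 / 6856 = 0.42925904

0.429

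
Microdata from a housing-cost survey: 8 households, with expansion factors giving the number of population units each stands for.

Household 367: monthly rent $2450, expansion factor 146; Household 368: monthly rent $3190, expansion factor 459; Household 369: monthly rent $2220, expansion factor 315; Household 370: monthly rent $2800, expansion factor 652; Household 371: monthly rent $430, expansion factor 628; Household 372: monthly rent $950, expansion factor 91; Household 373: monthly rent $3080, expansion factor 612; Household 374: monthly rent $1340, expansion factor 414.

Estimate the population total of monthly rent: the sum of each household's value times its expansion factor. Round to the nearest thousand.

7143000

Weighted total = 2450×146 + 3190×459 + 2220×315 + 2800×652 + 430×628 + 950×91 + 3080×612 + 1340×414
  = 357700 + 1464210 + 699300 + 1825600 + 270040 + 86450 + 1884960 + 554760 = 7143020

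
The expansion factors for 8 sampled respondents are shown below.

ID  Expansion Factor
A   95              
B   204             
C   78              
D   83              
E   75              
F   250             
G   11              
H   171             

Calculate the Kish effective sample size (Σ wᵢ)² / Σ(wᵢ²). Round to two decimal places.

5.80

Σ wᵢ = 95 + 204 + 78 + 83 + 75 + 250 + 11 + 171 = 967
Σ wᵢ² = 9025 + 41616 + 6084 + 6889 + 5625 + 62500 + 121 + 29241 = 161101
n_eff = 967² / 161101 = 935089 / 161101 = 5.804365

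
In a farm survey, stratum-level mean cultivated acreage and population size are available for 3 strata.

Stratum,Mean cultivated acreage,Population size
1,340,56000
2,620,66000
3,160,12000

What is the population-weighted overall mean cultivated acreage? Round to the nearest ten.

Σ Nₕ·x̄ₕ = 340×56000 + 620×66000 + 160×12000
  = 19040000 + 40920000 + 1920000 = 61880000
Σ Nₕ = 56000 + 66000 + 12000 = 134000
Overall mean = 61880000 / 134000 = 461.79104

460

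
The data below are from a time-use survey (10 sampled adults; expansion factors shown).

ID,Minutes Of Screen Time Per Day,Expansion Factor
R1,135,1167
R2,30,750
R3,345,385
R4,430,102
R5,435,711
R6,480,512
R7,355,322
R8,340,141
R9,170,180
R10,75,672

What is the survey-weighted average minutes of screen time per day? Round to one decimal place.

Weighted sum = 135×1167 + 30×750 + 345×385 + 430×102 + 435×711 + 480×512 + 355×322 + 340×141 + 170×180 + 75×672
  = 157545 + 22500 + 132825 + 43860 + 309285 + 245760 + 114310 + 47940 + 30600 + 50400 = 1155025
Sum of weights = 1167 + 750 + 385 + 102 + 711 + 512 + 322 + 141 + 180 + 672 = 4942
Weighted mean = 1155025 / 4942 = 233.71611

233.7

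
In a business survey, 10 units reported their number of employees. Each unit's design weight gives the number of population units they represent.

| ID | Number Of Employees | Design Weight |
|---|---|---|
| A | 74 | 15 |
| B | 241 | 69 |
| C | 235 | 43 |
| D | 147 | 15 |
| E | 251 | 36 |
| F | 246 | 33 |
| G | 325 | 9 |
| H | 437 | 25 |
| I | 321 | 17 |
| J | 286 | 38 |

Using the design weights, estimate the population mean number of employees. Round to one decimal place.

257.9

Weighted sum = 74×15 + 241×69 + 235×43 + 147×15 + 251×36 + 246×33 + 325×9 + 437×25 + 321×17 + 286×38
  = 1110 + 16629 + 10105 + 2205 + 9036 + 8118 + 2925 + 10925 + 5457 + 10868 = 77378
Sum of weights = 15 + 69 + 43 + 15 + 36 + 33 + 9 + 25 + 17 + 38 = 300
Weighted mean = 77378 / 300 = 257.92667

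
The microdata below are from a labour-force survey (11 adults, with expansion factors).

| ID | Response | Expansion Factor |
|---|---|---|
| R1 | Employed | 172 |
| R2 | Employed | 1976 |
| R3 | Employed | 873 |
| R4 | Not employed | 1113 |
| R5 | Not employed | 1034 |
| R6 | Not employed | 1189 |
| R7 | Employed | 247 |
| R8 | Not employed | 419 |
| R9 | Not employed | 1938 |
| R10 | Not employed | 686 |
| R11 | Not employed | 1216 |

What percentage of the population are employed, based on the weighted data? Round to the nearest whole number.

Sum of weights for 'Employed' = 172 + 1976 + 873 + 247 = 3268
Total weight = 172 + 1976 + 873 + 1113 + 1034 + 1189 + 247 + 419 + 1938 + 686 + 1216 = 10863
Weighted proportion = 3268 / 10863 = 0.30083771 → 30.083771%

30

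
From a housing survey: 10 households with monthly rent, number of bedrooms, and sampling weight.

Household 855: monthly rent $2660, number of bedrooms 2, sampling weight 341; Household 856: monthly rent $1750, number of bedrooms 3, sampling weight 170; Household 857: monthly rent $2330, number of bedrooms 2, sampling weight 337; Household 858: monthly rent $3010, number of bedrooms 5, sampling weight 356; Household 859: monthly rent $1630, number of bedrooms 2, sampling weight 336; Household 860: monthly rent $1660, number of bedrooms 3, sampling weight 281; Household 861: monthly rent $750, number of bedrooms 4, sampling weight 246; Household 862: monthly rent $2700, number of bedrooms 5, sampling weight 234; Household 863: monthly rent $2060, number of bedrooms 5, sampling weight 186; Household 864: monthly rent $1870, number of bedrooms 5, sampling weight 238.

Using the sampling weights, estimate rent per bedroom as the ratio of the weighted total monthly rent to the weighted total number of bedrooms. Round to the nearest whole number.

606

Σ wᵢ·y = 2660×341 + 1750×170 + 2330×337 + 3010×356 + 1630×336 + 1660×281 + 750×246 + 2700×234 + 2060×186 + 1870×238
  = 907060 + 297500 + 785210 + 1071560 + 547680 + 466460 + 184500 + 631800 + 383160 + 445060 = 5719990
Σ wᵢ·x = 2×341 + 3×170 + 2×337 + 5×356 + 2×336 + 3×281 + 4×246 + 5×234 + 5×186 + 5×238
  = 682 + 510 + 674 + 1780 + 672 + 843 + 984 + 1170 + 930 + 1190 = 9435
Ratio = 5719990 / 9435 = 606.25225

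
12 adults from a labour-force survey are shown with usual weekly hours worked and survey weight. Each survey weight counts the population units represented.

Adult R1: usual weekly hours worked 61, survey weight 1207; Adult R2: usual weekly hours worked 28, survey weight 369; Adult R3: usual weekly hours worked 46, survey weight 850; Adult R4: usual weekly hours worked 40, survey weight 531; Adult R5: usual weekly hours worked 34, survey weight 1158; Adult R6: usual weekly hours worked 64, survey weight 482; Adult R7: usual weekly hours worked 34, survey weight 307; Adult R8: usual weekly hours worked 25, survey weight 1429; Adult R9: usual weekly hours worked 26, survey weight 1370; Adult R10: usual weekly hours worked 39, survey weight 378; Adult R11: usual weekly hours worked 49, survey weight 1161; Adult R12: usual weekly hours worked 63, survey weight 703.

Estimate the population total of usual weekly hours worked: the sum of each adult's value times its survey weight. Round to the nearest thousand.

412000

Weighted total = 61×1207 + 28×369 + 46×850 + 40×531 + 34×1158 + 64×482 + 34×307 + 25×1429 + 26×1370 + 39×378 + 49×1161 + 63×703
  = 73627 + 10332 + 39100 + 21240 + 39372 + 30848 + 10438 + 35725 + 35620 + 14742 + 56889 + 44289 = 412222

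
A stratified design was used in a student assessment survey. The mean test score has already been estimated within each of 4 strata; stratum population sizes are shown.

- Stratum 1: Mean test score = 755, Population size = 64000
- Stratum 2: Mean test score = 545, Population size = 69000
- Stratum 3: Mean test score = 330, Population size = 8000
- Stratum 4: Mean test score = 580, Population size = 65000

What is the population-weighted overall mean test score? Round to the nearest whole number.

Σ Nₕ·x̄ₕ = 755×64000 + 545×69000 + 330×8000 + 580×65000
  = 126265000
Σ Nₕ = 206000
Overall mean = 126265000 / 206000 = 612.93689

613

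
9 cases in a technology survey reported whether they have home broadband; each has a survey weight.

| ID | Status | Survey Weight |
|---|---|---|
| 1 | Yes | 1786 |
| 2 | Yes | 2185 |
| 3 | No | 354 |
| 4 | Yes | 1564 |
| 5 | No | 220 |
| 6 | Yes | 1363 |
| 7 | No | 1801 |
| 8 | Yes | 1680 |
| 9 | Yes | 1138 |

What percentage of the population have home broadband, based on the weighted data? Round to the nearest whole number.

Sum of weights for 'Yes' = 1786 + 2185 + 1564 + 1363 + 1680 + 1138 = 9716
Total weight = 1786 + 2185 + 354 + 1564 + 220 + 1363 + 1801 + 1680 + 1138 = 12091
Weighted proportion = 9716 / 12091 = 0.80357291 → 80.357291%

80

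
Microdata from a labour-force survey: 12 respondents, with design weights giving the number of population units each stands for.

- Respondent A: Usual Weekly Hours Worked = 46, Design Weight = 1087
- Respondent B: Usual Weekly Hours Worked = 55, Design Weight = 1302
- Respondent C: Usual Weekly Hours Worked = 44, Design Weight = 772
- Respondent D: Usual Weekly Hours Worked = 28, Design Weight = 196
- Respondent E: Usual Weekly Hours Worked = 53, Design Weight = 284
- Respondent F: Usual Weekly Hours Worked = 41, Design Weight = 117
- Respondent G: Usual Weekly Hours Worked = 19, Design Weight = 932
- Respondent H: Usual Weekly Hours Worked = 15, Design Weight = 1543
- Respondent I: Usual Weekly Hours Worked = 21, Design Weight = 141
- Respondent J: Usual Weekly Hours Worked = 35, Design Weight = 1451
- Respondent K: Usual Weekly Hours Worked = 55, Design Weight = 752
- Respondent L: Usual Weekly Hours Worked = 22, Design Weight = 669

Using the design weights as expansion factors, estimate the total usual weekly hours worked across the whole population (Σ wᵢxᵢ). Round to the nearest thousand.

332000

Weighted total = 331594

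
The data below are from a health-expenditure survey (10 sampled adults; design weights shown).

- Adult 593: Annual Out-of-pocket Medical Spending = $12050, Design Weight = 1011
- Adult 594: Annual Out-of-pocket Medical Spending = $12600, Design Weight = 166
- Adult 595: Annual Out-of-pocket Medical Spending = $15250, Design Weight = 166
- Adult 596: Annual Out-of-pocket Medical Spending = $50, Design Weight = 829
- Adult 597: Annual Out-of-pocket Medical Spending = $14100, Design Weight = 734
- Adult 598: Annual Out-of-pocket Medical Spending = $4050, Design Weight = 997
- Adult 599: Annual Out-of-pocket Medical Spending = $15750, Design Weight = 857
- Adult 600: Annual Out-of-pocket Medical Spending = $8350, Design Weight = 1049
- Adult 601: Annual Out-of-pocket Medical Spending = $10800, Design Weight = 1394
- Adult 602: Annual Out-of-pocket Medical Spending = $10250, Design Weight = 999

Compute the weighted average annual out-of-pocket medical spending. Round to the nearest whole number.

Weighted sum = 12050×1011 + 12600×166 + 15250×166 + 50×829 + 14100×734 + 4050×997 + 15750×857 + 8350×1049 + 10800×1394 + 10250×999
  = 78786200
Sum of weights = 1011 + 166 + 166 + 829 + 734 + 997 + 857 + 1049 + 1394 + 999 = 8202
Weighted mean = 78786200 / 8202 = 9605.7303

9606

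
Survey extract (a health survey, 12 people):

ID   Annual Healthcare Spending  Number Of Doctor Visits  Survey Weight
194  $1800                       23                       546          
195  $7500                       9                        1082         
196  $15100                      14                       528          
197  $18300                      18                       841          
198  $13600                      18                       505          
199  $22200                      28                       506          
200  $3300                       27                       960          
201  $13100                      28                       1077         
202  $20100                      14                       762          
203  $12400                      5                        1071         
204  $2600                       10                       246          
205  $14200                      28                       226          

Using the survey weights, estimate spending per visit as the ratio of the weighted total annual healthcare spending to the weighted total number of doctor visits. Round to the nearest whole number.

Σ wᵢ·y = 1800×546 + 7500×1082 + 15100×528 + 18300×841 + 13600×505 + 22200×506 + 3300×960 + 13100×1077 + 20100×762 + 12400×1071 + 2600×246 + 14200×226
  = 100284200
Σ wᵢ·x = 23×546 + 9×1082 + 14×528 + 18×841 + 18×505 + 28×506 + 27×960 + 28×1077 + 14×762 + 5×1071 + 10×246 + 28×226
  = 12558 + 9738 + 7392 + 15138 + 9090 + 14168 + 25920 + 30156 + 10668 + 5355 + 2460 + 6328 = 148971
Ratio = 100284200 / 148971 = 673.17934

673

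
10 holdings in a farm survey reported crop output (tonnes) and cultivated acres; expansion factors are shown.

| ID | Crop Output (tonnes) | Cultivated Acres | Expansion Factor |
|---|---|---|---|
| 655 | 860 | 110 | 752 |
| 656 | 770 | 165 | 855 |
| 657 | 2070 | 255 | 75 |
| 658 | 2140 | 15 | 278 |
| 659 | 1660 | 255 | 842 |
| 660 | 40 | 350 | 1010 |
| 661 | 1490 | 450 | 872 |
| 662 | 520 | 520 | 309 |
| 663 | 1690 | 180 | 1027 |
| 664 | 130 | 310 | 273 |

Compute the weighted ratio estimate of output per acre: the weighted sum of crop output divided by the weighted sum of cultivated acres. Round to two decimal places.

4.11

Σ wᵢ·y = 860×752 + 770×855 + 2070×75 + 2140×278 + 1660×842 + 40×1010 + 1490×872 + 520×309 + 1690×1027 + 130×273
  = 646720 + 658350 + 155250 + 594920 + 1397720 + 40400 + 1299280 + 160680 + 1735630 + 35490 = 6724440
Σ wᵢ·x = 110×752 + 165×855 + 255×75 + 15×278 + 255×842 + 350×1010 + 450×872 + 520×309 + 180×1027 + 310×273
  = 1637870
Ratio = 6724440 / 1637870 = 4.1056006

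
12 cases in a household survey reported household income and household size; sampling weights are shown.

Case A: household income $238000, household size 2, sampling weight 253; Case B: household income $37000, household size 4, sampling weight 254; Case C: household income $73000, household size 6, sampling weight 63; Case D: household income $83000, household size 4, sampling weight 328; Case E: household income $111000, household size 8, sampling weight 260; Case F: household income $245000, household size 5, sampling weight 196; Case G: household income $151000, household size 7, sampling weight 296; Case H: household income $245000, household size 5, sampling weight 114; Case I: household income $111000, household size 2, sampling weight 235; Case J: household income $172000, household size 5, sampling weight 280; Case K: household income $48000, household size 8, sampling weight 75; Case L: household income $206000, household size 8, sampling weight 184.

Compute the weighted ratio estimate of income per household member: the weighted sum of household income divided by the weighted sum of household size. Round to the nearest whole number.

28523

Σ wᵢ·y = 238000×253 + 37000×254 + 73000×63 + 83000×328 + 111000×260 + 245000×196 + 151000×296 + 245000×114 + 111000×235 + 172000×280 + 48000×75 + 206000×184
  = 366690000
Σ wᵢ·x = 2×253 + 4×254 + 6×63 + 4×328 + 8×260 + 5×196 + 7×296 + 5×114 + 2×235 + 5×280 + 8×75 + 8×184
  = 12856
Ratio = 366690000 / 12856 = 28522.869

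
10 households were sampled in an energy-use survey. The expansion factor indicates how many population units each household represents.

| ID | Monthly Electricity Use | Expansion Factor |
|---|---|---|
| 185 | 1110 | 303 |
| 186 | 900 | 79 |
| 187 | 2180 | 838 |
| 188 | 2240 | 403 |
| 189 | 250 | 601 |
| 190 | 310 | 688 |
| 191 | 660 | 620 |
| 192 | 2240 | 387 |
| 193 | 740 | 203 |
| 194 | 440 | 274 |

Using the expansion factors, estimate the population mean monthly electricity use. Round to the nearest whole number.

Weighted sum = 1110×303 + 900×79 + 2180×838 + 2240×403 + 250×601 + 310×688 + 660×620 + 2240×387 + 740×203 + 440×274
  = 336330 + 71100 + 1826840 + 902720 + 150250 + 213280 + 409200 + 866880 + 150220 + 120560 = 5047380
Sum of weights = 4396
Weighted mean = 5047380 / 4396 = 1148.1756

1148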